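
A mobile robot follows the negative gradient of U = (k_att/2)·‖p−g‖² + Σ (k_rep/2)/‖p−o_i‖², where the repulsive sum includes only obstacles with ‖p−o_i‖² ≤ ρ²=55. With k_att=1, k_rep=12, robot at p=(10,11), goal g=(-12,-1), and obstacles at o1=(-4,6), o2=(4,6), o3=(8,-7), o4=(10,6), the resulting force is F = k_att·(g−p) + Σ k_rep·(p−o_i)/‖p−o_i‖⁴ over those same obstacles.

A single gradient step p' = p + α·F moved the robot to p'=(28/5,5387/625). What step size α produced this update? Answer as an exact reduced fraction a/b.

α = 1/5

F_att = 1·(g−p) = 1·(-22,-12) = (-22.0000,-12.0000)
o1: d²=221 > ρ²=55 → inactive
o2: d²=61 > ρ²=55 → inactive
o3: d²=328 > ρ²=55 → inactive
o4: d²=25 ≤ ρ²=55; F_rep = 12·(0,5)/25² = (0.0000,0.0960)
F = F_att + ΣF_rep = (-22.0000,-11.9040)
Δp = p'−p = (-4.4000,-2.3808); α = Δx/Fx = (-22/5) / (-22) = 1/5
check: Δy/Fy = (-1488/625) / (-1488/125) = 1/5 ✓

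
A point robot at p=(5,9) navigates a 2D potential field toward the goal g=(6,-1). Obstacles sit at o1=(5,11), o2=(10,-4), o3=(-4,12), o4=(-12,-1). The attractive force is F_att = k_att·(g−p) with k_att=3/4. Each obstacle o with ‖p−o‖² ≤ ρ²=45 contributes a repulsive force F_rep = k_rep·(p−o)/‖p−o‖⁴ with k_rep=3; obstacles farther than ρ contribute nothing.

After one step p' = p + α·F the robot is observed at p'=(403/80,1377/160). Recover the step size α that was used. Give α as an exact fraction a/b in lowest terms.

F_att = 3/4·(g−p) = 3/4·(1,-10) = (0.7500,-7.5000)
o1: d²=4 ≤ ρ²=45; F_rep = 3·(0,-2)/4² = (0.0000,-0.3750)
o2: d²=194 > ρ²=45 → inactive
o3: d²=90 > ρ²=45 → inactive
o4: d²=389 > ρ²=45 → inactive
F = F_att + ΣF_rep = (0.7500,-7.8750)
Δp = p'−p = (0.0375,-0.3937); α = Δx/Fx = (3/80) / (3/4) = 1/20
check: Δy/Fy = (-63/160) / (-63/8) = 1/20 ✓

α = 1/20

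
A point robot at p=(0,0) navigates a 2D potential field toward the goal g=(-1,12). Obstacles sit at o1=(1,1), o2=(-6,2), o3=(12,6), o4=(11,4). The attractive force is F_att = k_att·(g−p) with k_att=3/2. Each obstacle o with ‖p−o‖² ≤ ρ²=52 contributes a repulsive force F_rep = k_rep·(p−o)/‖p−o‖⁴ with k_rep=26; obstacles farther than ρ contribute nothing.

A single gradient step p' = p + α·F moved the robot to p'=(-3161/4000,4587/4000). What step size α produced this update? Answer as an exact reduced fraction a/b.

F_att = 3/2·(g−p) = 3/2·(-1,12) = (-1.5000,18.0000)
o1: d²=2 ≤ ρ²=52; F_rep = 26·(-1,-1)/2² = (-6.5000,-6.5000)
o2: d²=40 ≤ ρ²=52; F_rep = 26·(6,-2)/40² = (0.0975,-0.0325)
o3: d²=180 > ρ²=52 → inactive
o4: d²=137 > ρ²=52 → inactive
F = F_att + ΣF_rep = (-7.9025,11.4675)
Δp = p'−p = (-0.7903,1.1467); α = Δx/Fx = (-3161/4000) / (-3161/400) = 1/10
check: Δy/Fy = (4587/4000) / (4587/400) = 1/10 ✓

α = 1/10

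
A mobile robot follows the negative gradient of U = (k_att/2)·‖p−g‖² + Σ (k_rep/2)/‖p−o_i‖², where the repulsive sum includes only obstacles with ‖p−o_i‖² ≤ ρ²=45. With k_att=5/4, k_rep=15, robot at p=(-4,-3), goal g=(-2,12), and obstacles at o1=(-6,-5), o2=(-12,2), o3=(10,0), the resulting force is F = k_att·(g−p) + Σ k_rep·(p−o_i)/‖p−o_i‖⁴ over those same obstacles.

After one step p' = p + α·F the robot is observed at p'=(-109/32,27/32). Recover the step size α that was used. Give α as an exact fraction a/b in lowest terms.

α = 1/5

F_att = 5/4·(g−p) = 5/4·(2,15) = (2.5000,18.7500)
o1: d²=8 ≤ ρ²=45; F_rep = 15·(2,2)/8² = (0.4688,0.4688)
o2: d²=89 > ρ²=45 → inactive
o3: d²=205 > ρ²=45 → inactive
F = F_att + ΣF_rep = (2.9688,19.2188)
Δp = p'−p = (0.5938,3.8438); α = Δx/Fx = (19/32) / (95/32) = 1/5
check: Δy/Fy = (123/32) / (615/32) = 1/5 ✓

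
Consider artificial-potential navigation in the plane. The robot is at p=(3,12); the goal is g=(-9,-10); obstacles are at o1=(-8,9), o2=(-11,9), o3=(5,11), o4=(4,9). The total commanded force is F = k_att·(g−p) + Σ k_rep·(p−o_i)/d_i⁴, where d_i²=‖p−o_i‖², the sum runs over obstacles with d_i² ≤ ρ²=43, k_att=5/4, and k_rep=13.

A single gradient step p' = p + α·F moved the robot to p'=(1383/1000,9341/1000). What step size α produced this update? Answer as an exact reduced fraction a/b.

F_att = 5/4·(g−p) = 5/4·(-12,-22) = (-15.0000,-27.5000)
o1: d²=130 > ρ²=43 → inactive
o2: d²=205 > ρ²=43 → inactive
o3: d²=5 ≤ ρ²=43; F_rep = 13·(-2,1)/5² = (-1.0400,0.5200)
o4: d²=10 ≤ ρ²=43; F_rep = 13·(-1,3)/10² = (-0.1300,0.3900)
F = F_att + ΣF_rep = (-16.1700,-26.5900)
Δp = p'−p = (-1.6170,-2.6590); α = Δx/Fx = (-1617/1000) / (-1617/100) = 1/10
check: Δy/Fy = (-2659/1000) / (-2659/100) = 1/10 ✓

α = 1/10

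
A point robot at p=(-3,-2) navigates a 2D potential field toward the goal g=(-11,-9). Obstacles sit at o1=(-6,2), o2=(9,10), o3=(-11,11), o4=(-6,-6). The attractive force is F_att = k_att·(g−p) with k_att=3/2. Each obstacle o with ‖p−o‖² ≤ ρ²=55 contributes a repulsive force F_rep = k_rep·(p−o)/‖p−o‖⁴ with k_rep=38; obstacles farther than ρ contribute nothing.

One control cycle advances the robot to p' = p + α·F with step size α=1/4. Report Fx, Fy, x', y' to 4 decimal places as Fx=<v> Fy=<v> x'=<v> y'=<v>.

Fx=-11.6352 Fy=-10.5000 x'=-5.9088 y'=-4.6250

F_att = 3/2·(g−p) = 3/2·(-8,-7) = (-12.0000,-10.5000)
o1: d²=25 ≤ ρ²=55; F_rep = 38·(3,-4)/25² = (0.1824,-0.2432)
o2: d²=288 > ρ²=55 → inactive
o3: d²=233 > ρ²=55 → inactive
o4: d²=25 ≤ ρ²=55; F_rep = 38·(3,4)/25² = (0.1824,0.2432)
F = F_att + ΣF_rep = (-11.6352,-10.5000)
p' = p + 1/4·F = (-5.9088,-4.6250)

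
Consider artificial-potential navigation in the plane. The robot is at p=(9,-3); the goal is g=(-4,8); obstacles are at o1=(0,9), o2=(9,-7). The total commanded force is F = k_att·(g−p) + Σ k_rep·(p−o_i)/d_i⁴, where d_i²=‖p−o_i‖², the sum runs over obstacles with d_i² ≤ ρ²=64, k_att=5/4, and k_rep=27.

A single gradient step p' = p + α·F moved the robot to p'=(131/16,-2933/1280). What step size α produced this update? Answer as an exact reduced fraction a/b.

F_att = 5/4·(g−p) = 5/4·(-13,11) = (-16.2500,13.7500)
o1: d²=225 > ρ²=64 → inactive
o2: d²=16 ≤ ρ²=64; F_rep = 27·(0,4)/16² = (0.0000,0.4219)
F = F_att + ΣF_rep = (-16.2500,14.1719)
Δp = p'−p = (-0.8125,0.7086); α = Δx/Fx = (-13/16) / (-65/4) = 1/20
check: Δy/Fy = (907/1280) / (907/64) = 1/20 ✓

α = 1/20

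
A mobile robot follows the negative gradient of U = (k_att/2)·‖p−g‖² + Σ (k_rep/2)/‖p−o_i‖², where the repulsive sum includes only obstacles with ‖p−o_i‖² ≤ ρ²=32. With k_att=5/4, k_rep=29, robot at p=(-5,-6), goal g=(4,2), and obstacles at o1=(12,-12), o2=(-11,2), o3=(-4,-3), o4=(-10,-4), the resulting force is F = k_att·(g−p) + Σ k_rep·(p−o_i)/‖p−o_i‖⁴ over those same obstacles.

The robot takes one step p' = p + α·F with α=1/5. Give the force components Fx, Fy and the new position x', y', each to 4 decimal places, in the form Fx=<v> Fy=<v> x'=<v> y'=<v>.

F_att = 5/4·(g−p) = 5/4·(9,8) = (11.2500,10.0000)
o1: d²=325 > ρ²=32 → inactive
o2: d²=100 > ρ²=32 → inactive
o3: d²=10 ≤ ρ²=32; F_rep = 29·(-1,-3)/10² = (-0.2900,-0.8700)
o4: d²=29 ≤ ρ²=32; F_rep = 29·(5,-2)/29² = (0.1724,-0.0690)
F = F_att + ΣF_rep = (11.1324,9.0610)
p' = p + 1/5·F = (-2.7735,-4.1878)

Fx=11.1324 Fy=9.0610 x'=-2.7735 y'=-4.1878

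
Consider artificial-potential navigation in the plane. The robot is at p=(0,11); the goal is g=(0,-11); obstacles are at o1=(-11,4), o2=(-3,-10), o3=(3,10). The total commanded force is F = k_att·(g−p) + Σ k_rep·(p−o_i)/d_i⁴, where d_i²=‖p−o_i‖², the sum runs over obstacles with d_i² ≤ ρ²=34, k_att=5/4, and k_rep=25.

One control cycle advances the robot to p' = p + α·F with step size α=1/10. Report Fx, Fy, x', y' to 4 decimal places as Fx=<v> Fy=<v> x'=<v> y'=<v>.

Fx=-0.7500 Fy=-27.2500 x'=-0.0750 y'=8.2750

F_att = 5/4·(g−p) = 5/4·(0,-22) = (0.0000,-27.5000)
o1: d²=170 > ρ²=34 → inactive
o2: d²=450 > ρ²=34 → inactive
o3: d²=10 ≤ ρ²=34; F_rep = 25·(-3,1)/10² = (-0.7500,0.2500)
F = F_att + ΣF_rep = (-0.7500,-27.2500)
p' = p + 1/10·F = (-0.0750,8.2750)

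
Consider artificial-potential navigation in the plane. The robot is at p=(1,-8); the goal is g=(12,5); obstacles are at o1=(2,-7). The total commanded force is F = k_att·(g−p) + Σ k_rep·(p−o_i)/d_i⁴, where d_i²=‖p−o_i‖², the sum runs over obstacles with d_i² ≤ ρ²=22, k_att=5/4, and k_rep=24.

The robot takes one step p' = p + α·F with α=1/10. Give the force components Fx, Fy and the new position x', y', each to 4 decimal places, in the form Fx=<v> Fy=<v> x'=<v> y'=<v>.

F_att = 5/4·(g−p) = 5/4·(11,13) = (13.7500,16.2500)
o1: d²=2 ≤ ρ²=22; F_rep = 24·(-1,-1)/2² = (-6.0000,-6.0000)
F = F_att + ΣF_rep = (7.7500,10.2500)
p' = p + 1/10·F = (1.7750,-6.9750)

Fx=7.7500 Fy=10.2500 x'=1.7750 y'=-6.9750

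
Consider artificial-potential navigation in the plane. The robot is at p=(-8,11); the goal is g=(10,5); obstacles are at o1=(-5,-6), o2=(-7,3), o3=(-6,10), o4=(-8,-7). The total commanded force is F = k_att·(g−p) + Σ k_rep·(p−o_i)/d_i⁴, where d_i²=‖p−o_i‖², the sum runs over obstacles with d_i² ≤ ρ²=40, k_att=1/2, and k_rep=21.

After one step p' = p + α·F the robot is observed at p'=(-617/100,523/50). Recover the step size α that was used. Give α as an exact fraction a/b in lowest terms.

F_att = 1/2·(g−p) = 1/2·(18,-6) = (9.0000,-3.0000)
o1: d²=298 > ρ²=40 → inactive
o2: d²=65 > ρ²=40 → inactive
o3: d²=5 ≤ ρ²=40; F_rep = 21·(-2,1)/5² = (-1.6800,0.8400)
o4: d²=324 > ρ²=40 → inactive
F = F_att + ΣF_rep = (7.3200,-2.1600)
Δp = p'−p = (1.8300,-0.5400); α = Δx/Fx = (183/100) / (183/25) = 1/4
check: Δy/Fy = (-27/50) / (-54/25) = 1/4 ✓

α = 1/4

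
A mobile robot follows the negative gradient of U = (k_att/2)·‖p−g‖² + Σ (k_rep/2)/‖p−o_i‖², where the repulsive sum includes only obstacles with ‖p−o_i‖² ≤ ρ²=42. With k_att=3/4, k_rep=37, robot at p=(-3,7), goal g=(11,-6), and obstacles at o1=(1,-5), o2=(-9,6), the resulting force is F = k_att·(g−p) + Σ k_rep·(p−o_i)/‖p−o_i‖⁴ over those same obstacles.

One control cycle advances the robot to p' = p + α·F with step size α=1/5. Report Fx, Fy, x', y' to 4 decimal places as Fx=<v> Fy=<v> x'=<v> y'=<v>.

F_att = 3/4·(g−p) = 3/4·(14,-13) = (10.5000,-9.7500)
o1: d²=160 > ρ²=42 → inactive
o2: d²=37 ≤ ρ²=42; F_rep = 37·(6,1)/37² = (0.1622,0.0270)
F = F_att + ΣF_rep = (10.6622,-9.7230)
p' = p + 1/5·F = (-0.8676,5.0554)

Fx=10.6622 Fy=-9.7230 x'=-0.8676 y'=5.0554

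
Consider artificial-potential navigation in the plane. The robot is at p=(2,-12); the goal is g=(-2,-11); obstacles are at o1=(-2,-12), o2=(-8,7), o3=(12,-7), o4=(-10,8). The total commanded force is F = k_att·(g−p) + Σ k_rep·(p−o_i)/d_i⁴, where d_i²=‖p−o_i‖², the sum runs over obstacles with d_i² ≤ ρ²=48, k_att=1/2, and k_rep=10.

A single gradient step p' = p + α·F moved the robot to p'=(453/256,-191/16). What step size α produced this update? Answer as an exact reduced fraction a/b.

α = 1/8

F_att = 1/2·(g−p) = 1/2·(-4,1) = (-2.0000,0.5000)
o1: d²=16 ≤ ρ²=48; F_rep = 10·(4,0)/16² = (0.1562,0.0000)
o2: d²=461 > ρ²=48 → inactive
o3: d²=125 > ρ²=48 → inactive
o4: d²=544 > ρ²=48 → inactive
F = F_att + ΣF_rep = (-1.8438,0.5000)
Δp = p'−p = (-0.2305,0.0625); α = Δx/Fx = (-59/256) / (-59/32) = 1/8
check: Δy/Fy = (1/16) / (1/2) = 1/8 ✓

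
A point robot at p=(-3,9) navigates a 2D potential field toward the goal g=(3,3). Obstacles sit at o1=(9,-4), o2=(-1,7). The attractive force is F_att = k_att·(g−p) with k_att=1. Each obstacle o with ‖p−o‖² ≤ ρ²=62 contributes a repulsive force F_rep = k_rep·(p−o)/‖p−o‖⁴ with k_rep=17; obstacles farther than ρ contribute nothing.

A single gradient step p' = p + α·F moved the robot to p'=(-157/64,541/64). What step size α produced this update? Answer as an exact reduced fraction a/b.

α = 1/10

F_att = 1·(g−p) = 1·(6,-6) = (6.0000,-6.0000)
o1: d²=313 > ρ²=62 → inactive
o2: d²=8 ≤ ρ²=62; F_rep = 17·(-2,2)/8² = (-0.5312,0.5312)
F = F_att + ΣF_rep = (5.4688,-5.4688)
Δp = p'−p = (0.5469,-0.5469); α = Δx/Fx = (35/64) / (175/32) = 1/10
check: Δy/Fy = (-35/64) / (-175/32) = 1/10 ✓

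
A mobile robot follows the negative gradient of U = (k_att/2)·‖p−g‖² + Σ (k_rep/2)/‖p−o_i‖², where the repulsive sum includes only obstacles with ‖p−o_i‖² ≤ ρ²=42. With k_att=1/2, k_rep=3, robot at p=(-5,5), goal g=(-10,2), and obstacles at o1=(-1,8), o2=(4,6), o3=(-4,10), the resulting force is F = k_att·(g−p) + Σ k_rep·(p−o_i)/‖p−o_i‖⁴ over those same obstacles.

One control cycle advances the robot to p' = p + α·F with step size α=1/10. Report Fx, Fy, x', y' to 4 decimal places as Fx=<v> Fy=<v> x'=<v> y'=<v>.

F_att = 1/2·(g−p) = 1/2·(-5,-3) = (-2.5000,-1.5000)
o1: d²=25 ≤ ρ²=42; F_rep = 3·(-4,-3)/25² = (-0.0192,-0.0144)
o2: d²=82 > ρ²=42 → inactive
o3: d²=26 ≤ ρ²=42; F_rep = 3·(-1,-5)/26² = (-0.0044,-0.0222)
F = F_att + ΣF_rep = (-2.5236,-1.5366)
p' = p + 1/10·F = (-5.2524,4.8463)

Fx=-2.5236 Fy=-1.5366 x'=-5.2524 y'=4.8463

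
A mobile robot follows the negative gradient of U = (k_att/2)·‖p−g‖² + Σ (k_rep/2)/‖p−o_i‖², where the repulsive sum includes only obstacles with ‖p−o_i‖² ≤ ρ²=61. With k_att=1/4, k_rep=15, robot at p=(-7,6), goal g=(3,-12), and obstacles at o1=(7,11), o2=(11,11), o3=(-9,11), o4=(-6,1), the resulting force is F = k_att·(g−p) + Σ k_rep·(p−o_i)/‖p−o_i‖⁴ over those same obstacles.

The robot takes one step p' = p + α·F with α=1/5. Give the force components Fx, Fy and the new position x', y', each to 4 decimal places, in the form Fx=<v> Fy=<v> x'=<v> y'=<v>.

F_att = 1/4·(g−p) = 1/4·(10,-18) = (2.5000,-4.5000)
o1: d²=221 > ρ²=61 → inactive
o2: d²=349 > ρ²=61 → inactive
o3: d²=29 ≤ ρ²=61; F_rep = 15·(2,-5)/29² = (0.0357,-0.0892)
o4: d²=26 ≤ ρ²=61; F_rep = 15·(-1,5)/26² = (-0.0222,0.1109)
F = F_att + ΣF_rep = (2.5135,-4.4782)
p' = p + 1/5·F = (-6.4973,5.1044)

Fx=2.5135 Fy=-4.4782 x'=-6.4973 y'=5.1044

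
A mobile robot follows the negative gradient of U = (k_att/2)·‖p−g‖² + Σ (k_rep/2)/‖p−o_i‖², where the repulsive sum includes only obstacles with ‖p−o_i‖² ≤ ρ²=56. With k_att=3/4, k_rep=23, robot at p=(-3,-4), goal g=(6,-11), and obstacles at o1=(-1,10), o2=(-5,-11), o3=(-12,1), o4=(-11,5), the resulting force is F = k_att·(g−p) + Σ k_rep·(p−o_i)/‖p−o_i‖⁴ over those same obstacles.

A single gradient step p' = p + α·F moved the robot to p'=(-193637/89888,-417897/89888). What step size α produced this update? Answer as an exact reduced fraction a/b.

F_att = 3/4·(g−p) = 3/4·(9,-7) = (6.7500,-5.2500)
o1: d²=200 > ρ²=56 → inactive
o2: d²=53 ≤ ρ²=56; F_rep = 23·(2,7)/53² = (0.0164,0.0573)
o3: d²=106 > ρ²=56 → inactive
o4: d²=145 > ρ²=56 → inactive
F = F_att + ΣF_rep = (6.7664,-5.1927)
Δp = p'−p = (0.8458,-0.6491); α = Δx/Fx = (76027/89888) / (76027/11236) = 1/8
check: Δy/Fy = (-58345/89888) / (-58345/11236) = 1/8 ✓

α = 1/8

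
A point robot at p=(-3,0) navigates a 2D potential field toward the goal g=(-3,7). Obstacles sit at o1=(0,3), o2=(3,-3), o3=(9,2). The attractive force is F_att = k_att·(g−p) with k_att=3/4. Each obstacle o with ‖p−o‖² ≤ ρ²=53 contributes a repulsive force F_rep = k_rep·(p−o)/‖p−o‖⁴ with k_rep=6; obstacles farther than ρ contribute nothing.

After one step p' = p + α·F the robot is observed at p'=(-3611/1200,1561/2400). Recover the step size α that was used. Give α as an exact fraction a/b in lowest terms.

F_att = 3/4·(g−p) = 3/4·(0,7) = (0.0000,5.2500)
o1: d²=18 ≤ ρ²=53; F_rep = 6·(-3,-3)/18² = (-0.0556,-0.0556)
o2: d²=45 ≤ ρ²=53; F_rep = 6·(-6,3)/45² = (-0.0178,0.0089)
o3: d²=148 > ρ²=53 → inactive
F = F_att + ΣF_rep = (-0.0733,5.2033)
Δp = p'−p = (-0.0092,0.6504); α = Δx/Fx = (-11/1200) / (-11/150) = 1/8
check: Δy/Fy = (1561/2400) / (1561/300) = 1/8 ✓

α = 1/8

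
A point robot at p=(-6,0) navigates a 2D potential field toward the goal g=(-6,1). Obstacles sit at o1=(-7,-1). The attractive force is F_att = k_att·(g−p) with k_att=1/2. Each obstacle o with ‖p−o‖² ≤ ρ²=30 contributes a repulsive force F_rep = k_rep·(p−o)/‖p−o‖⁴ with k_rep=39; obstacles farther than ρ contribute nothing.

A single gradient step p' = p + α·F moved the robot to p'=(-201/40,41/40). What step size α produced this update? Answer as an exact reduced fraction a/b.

α = 1/10

F_att = 1/2·(g−p) = 1/2·(0,1) = (0.0000,0.5000)
o1: d²=2 ≤ ρ²=30; F_rep = 39·(1,1)/2² = (9.7500,9.7500)
F = F_att + ΣF_rep = (9.7500,10.2500)
Δp = p'−p = (0.9750,1.0250); α = Δx/Fx = (39/40) / (39/4) = 1/10
check: Δy/Fy = (41/40) / (41/4) = 1/10 ✓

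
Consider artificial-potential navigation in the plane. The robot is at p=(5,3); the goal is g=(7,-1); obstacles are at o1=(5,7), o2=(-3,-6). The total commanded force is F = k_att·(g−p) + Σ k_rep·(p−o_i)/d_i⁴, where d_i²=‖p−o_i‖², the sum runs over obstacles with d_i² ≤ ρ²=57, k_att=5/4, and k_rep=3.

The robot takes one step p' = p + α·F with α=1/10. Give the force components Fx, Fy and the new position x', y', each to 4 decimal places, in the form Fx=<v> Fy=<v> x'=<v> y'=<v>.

F_att = 5/4·(g−p) = 5/4·(2,-4) = (2.5000,-5.0000)
o1: d²=16 ≤ ρ²=57; F_rep = 3·(0,-4)/16² = (0.0000,-0.0469)
o2: d²=145 > ρ²=57 → inactive
F = F_att + ΣF_rep = (2.5000,-5.0469)
p' = p + 1/10·F = (5.2500,2.4953)

Fx=2.5000 Fy=-5.0469 x'=5.2500 y'=2.4953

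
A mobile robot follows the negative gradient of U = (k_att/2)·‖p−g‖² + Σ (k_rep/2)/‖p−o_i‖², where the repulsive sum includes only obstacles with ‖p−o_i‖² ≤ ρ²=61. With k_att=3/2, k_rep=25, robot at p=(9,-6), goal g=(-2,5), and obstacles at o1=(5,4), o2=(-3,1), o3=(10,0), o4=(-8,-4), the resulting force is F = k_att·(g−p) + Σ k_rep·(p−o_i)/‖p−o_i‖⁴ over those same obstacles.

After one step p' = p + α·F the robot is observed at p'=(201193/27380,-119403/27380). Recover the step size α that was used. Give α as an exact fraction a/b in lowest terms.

F_att = 3/2·(g−p) = 3/2·(-11,11) = (-16.5000,16.5000)
o1: d²=116 > ρ²=61 → inactive
o2: d²=193 > ρ²=61 → inactive
o3: d²=37 ≤ ρ²=61; F_rep = 25·(-1,-6)/37² = (-0.0183,-0.1096)
o4: d²=293 > ρ²=61 → inactive
F = F_att + ΣF_rep = (-16.5183,16.3904)
Δp = p'−p = (-1.6518,1.6390); α = Δx/Fx = (-45227/27380) / (-45227/2738) = 1/10
check: Δy/Fy = (44877/27380) / (44877/2738) = 1/10 ✓

α = 1/10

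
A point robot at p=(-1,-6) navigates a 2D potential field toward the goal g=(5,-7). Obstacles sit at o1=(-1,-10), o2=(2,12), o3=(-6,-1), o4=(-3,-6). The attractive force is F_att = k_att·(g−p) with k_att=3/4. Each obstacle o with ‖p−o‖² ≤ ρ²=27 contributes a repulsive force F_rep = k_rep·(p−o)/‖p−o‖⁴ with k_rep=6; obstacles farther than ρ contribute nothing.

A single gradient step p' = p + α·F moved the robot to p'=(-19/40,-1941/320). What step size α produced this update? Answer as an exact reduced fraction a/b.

α = 1/10

F_att = 3/4·(g−p) = 3/4·(6,-1) = (4.5000,-0.7500)
o1: d²=16 ≤ ρ²=27; F_rep = 6·(0,4)/16² = (0.0000,0.0938)
o2: d²=333 > ρ²=27 → inactive
o3: d²=50 > ρ²=27 → inactive
o4: d²=4 ≤ ρ²=27; F_rep = 6·(2,0)/4² = (0.7500,0.0000)
F = F_att + ΣF_rep = (5.2500,-0.6562)
Δp = p'−p = (0.5250,-0.0656); α = Δx/Fx = (21/40) / (21/4) = 1/10
check: Δy/Fy = (-21/320) / (-21/32) = 1/10 ✓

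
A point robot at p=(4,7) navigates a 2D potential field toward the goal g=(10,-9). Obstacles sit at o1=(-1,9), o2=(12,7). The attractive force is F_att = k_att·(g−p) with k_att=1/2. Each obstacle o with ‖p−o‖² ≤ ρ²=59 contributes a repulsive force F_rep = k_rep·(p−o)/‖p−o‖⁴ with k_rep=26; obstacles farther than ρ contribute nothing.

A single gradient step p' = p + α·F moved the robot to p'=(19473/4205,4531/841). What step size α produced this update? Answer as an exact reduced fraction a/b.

α = 1/5

F_att = 1/2·(g−p) = 1/2·(6,-16) = (3.0000,-8.0000)
o1: d²=29 ≤ ρ²=59; F_rep = 26·(5,-2)/29² = (0.1546,-0.0618)
o2: d²=64 > ρ²=59 → inactive
F = F_att + ΣF_rep = (3.1546,-8.0618)
Δp = p'−p = (0.6309,-1.6124); α = Δx/Fx = (2653/4205) / (2653/841) = 1/5
check: Δy/Fy = (-1356/841) / (-6780/841) = 1/5 ✓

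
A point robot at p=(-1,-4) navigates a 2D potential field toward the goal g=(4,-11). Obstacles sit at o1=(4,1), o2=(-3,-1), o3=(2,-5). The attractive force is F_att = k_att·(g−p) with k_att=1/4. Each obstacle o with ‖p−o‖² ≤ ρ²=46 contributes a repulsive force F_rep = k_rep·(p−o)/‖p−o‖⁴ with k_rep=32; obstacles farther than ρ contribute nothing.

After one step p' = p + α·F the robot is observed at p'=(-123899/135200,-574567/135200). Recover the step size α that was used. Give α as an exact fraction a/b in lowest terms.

F_att = 1/4·(g−p) = 1/4·(5,-7) = (1.2500,-1.7500)
o1: d²=50 > ρ²=46 → inactive
o2: d²=13 ≤ ρ²=46; F_rep = 32·(2,-3)/13² = (0.3787,-0.5680)
o3: d²=10 ≤ ρ²=46; F_rep = 32·(-3,1)/10² = (-0.9600,0.3200)
F = F_att + ΣF_rep = (0.6687,-1.9980)
Δp = p'−p = (0.0836,-0.2498); α = Δx/Fx = (11301/135200) / (11301/16900) = 1/8
check: Δy/Fy = (-33767/135200) / (-33767/16900) = 1/8 ✓

α = 1/8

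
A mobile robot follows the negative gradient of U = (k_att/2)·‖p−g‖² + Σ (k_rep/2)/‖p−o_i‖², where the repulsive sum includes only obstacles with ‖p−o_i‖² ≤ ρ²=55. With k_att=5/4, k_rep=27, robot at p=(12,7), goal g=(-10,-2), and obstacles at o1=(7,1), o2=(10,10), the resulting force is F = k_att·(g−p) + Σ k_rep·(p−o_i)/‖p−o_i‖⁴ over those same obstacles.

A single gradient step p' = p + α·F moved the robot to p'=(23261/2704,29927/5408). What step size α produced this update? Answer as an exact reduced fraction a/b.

F_att = 5/4·(g−p) = 5/4·(-22,-9) = (-27.5000,-11.2500)
o1: d²=61 > ρ²=55 → inactive
o2: d²=13 ≤ ρ²=55; F_rep = 27·(2,-3)/13² = (0.3195,-0.4793)
F = F_att + ΣF_rep = (-27.1805,-11.7293)
Δp = p'−p = (-3.3976,-1.4662); α = Δx/Fx = (-9187/2704) / (-9187/338) = 1/8
check: Δy/Fy = (-7929/5408) / (-7929/676) = 1/8 ✓

α = 1/8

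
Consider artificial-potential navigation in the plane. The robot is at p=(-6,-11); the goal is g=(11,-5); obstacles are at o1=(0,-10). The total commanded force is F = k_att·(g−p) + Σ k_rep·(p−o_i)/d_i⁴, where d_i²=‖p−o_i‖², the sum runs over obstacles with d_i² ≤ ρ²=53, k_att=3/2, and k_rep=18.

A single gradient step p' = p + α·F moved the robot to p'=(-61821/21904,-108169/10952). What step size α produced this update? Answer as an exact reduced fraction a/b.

F_att = 3/2·(g−p) = 3/2·(17,6) = (25.5000,9.0000)
o1: d²=37 ≤ ρ²=53; F_rep = 18·(-6,-1)/37² = (-0.0789,-0.0131)
F = F_att + ΣF_rep = (25.4211,8.9869)
Δp = p'−p = (3.1776,1.1234); α = Δx/Fx = (69603/21904) / (69603/2738) = 1/8
check: Δy/Fy = (12303/10952) / (12303/1369) = 1/8 ✓

α = 1/8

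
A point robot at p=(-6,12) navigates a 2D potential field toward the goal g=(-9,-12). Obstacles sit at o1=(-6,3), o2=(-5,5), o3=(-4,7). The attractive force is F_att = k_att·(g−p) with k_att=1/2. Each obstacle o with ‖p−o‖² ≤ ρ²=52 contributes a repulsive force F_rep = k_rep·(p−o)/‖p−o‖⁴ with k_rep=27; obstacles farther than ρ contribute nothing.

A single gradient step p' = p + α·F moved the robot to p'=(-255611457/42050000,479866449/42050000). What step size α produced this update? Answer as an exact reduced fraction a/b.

F_att = 1/2·(g−p) = 1/2·(-3,-24) = (-1.5000,-12.0000)
o1: d²=81 > ρ²=52 → inactive
o2: d²=50 ≤ ρ²=52; F_rep = 27·(-1,7)/50² = (-0.0108,0.0756)
o3: d²=29 ≤ ρ²=52; F_rep = 27·(-2,5)/29² = (-0.0642,0.1605)
F = F_att + ΣF_rep = (-1.5750,-11.7639)
Δp = p'−p = (-0.0788,-0.5882); α = Δx/Fx = (-3311457/42050000) / (-3311457/2102500) = 1/20
check: Δy/Fy = (-24733551/42050000) / (-24733551/2102500) = 1/20 ✓

α = 1/20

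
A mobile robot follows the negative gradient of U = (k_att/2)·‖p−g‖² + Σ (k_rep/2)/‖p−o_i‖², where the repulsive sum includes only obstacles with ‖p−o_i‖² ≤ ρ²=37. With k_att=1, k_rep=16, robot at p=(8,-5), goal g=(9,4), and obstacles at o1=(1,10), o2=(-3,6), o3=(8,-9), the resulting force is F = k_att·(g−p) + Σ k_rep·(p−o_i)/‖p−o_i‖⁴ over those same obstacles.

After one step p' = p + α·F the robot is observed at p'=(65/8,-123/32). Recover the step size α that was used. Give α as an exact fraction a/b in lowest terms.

F_att = 1·(g−p) = 1·(1,9) = (1.0000,9.0000)
o1: d²=274 > ρ²=37 → inactive
o2: d²=242 > ρ²=37 → inactive
o3: d²=16 ≤ ρ²=37; F_rep = 16·(0,4)/16² = (0.0000,0.2500)
F = F_att + ΣF_rep = (1.0000,9.2500)
Δp = p'−p = (0.1250,1.1562); α = Δx/Fx = (1/8) / (1) = 1/8
check: Δy/Fy = (37/32) / (37/4) = 1/8 ✓

α = 1/8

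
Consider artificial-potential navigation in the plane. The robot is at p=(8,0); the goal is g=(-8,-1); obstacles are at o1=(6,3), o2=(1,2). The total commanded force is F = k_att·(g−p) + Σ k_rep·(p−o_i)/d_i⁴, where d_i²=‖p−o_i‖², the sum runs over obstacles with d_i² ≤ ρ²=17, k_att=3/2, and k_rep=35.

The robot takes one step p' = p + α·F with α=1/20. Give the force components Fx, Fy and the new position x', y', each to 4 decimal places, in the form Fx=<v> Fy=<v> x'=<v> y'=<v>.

F_att = 3/2·(g−p) = 3/2·(-16,-1) = (-24.0000,-1.5000)
o1: d²=13 ≤ ρ²=17; F_rep = 35·(2,-3)/13² = (0.4142,-0.6213)
o2: d²=53 > ρ²=17 → inactive
F = F_att + ΣF_rep = (-23.5858,-2.1213)
p' = p + 1/20·F = (6.8207,-0.1061)

Fx=-23.5858 Fy=-2.1213 x'=6.8207 y'=-0.1061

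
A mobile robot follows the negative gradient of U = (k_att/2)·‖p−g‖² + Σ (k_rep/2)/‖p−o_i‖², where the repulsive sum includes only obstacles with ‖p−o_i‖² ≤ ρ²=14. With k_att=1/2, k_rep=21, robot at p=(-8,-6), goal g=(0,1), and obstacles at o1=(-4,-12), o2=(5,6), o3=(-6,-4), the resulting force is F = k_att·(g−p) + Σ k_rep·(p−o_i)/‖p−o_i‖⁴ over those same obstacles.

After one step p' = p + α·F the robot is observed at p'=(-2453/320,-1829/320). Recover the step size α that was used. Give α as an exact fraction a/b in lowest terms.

F_att = 1/2·(g−p) = 1/2·(8,7) = (4.0000,3.5000)
o1: d²=52 > ρ²=14 → inactive
o2: d²=313 > ρ²=14 → inactive
o3: d²=8 ≤ ρ²=14; F_rep = 21·(-2,-2)/8² = (-0.6562,-0.6562)
F = F_att + ΣF_rep = (3.3438,2.8438)
Δp = p'−p = (0.3344,0.2844); α = Δx/Fx = (107/320) / (107/32) = 1/10
check: Δy/Fy = (91/320) / (91/32) = 1/10 ✓

α = 1/10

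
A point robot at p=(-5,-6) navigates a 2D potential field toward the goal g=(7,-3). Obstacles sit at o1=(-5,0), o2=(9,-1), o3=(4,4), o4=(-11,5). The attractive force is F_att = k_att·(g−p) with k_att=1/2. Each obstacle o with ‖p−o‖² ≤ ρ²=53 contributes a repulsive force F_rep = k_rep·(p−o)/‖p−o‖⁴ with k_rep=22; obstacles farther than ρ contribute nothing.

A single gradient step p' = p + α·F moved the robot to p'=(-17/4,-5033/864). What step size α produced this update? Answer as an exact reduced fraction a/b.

α = 1/8

F_att = 1/2·(g−p) = 1/2·(12,3) = (6.0000,1.5000)
o1: d²=36 ≤ ρ²=53; F_rep = 22·(0,-6)/36² = (0.0000,-0.1019)
o2: d²=221 > ρ²=53 → inactive
o3: d²=181 > ρ²=53 → inactive
o4: d²=157 > ρ²=53 → inactive
F = F_att + ΣF_rep = (6.0000,1.3981)
Δp = p'−p = (0.7500,0.1748); α = Δx/Fx = (3/4) / (6) = 1/8
check: Δy/Fy = (151/864) / (151/108) = 1/8 ✓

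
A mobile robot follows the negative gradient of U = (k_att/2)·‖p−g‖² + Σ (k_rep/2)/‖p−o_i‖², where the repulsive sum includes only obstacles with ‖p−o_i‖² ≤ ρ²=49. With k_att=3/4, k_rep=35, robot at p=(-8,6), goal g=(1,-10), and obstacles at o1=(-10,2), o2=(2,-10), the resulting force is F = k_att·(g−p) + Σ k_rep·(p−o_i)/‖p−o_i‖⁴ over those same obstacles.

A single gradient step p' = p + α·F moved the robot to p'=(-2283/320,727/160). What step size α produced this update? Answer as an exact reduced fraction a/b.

F_att = 3/4·(g−p) = 3/4·(9,-16) = (6.7500,-12.0000)
o1: d²=20 ≤ ρ²=49; F_rep = 35·(2,4)/20² = (0.1750,0.3500)
o2: d²=356 > ρ²=49 → inactive
F = F_att + ΣF_rep = (6.9250,-11.6500)
Δp = p'−p = (0.8656,-1.4563); α = Δx/Fx = (277/320) / (277/40) = 1/8
check: Δy/Fy = (-233/160) / (-233/20) = 1/8 ✓

α = 1/8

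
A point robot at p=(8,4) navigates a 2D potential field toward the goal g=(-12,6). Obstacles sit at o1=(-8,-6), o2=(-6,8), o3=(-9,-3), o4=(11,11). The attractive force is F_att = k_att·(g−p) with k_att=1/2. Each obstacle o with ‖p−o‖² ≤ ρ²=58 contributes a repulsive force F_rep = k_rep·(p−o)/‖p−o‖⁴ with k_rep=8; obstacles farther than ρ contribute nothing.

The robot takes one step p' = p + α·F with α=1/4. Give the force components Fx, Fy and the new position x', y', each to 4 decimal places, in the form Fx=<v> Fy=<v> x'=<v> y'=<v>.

F_att = 1/2·(g−p) = 1/2·(-20,2) = (-10.0000,1.0000)
o1: d²=356 > ρ²=58 → inactive
o2: d²=212 > ρ²=58 → inactive
o3: d²=338 > ρ²=58 → inactive
o4: d²=58 ≤ ρ²=58; F_rep = 8·(-3,-7)/58² = (-0.0071,-0.0166)
F = F_att + ΣF_rep = (-10.0071,0.9834)
p' = p + 1/4·F = (5.4982,4.2458)

Fx=-10.0071 Fy=0.9834 x'=5.4982 y'=4.2458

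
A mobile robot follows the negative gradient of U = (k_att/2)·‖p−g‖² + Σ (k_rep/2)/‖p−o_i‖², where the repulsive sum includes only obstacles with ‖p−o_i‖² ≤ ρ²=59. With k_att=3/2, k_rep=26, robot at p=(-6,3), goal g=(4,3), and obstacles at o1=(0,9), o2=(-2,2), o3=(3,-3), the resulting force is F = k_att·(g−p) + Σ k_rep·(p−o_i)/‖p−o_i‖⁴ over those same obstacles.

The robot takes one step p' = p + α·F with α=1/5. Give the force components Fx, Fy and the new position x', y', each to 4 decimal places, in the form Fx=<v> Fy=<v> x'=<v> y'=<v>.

F_att = 3/2·(g−p) = 3/2·(10,0) = (15.0000,0.0000)
o1: d²=72 > ρ²=59 → inactive
o2: d²=17 ≤ ρ²=59; F_rep = 26·(-4,1)/17² = (-0.3599,0.0900)
o3: d²=117 > ρ²=59 → inactive
F = F_att + ΣF_rep = (14.6401,0.0900)
p' = p + 1/5·F = (-3.0720,3.0180)

Fx=14.6401 Fy=0.0900 x'=-3.0720 y'=3.0180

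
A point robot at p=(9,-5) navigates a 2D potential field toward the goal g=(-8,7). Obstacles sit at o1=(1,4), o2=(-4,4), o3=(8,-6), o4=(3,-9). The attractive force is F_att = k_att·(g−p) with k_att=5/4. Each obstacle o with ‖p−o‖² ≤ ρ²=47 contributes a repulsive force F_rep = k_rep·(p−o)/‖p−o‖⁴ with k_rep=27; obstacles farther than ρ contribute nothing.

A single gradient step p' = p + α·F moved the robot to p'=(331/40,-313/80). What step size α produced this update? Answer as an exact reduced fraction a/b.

α = 1/20

F_att = 5/4·(g−p) = 5/4·(-17,12) = (-21.2500,15.0000)
o1: d²=145 > ρ²=47 → inactive
o2: d²=250 > ρ²=47 → inactive
o3: d²=2 ≤ ρ²=47; F_rep = 27·(1,1)/2² = (6.7500,6.7500)
o4: d²=52 > ρ²=47 → inactive
F = F_att + ΣF_rep = (-14.5000,21.7500)
Δp = p'−p = (-0.7250,1.0875); α = Δx/Fx = (-29/40) / (-29/2) = 1/20
check: Δy/Fy = (87/80) / (87/4) = 1/20 ✓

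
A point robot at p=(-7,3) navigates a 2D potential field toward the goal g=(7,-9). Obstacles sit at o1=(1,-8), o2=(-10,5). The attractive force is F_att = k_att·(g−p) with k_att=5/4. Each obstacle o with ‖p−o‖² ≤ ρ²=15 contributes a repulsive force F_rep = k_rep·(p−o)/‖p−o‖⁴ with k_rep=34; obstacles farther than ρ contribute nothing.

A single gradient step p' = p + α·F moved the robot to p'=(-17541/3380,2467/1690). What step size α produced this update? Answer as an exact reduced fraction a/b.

α = 1/10

F_att = 5/4·(g−p) = 5/4·(14,-12) = (17.5000,-15.0000)
o1: d²=185 > ρ²=15 → inactive
o2: d²=13 ≤ ρ²=15; F_rep = 34·(3,-2)/13² = (0.6036,-0.4024)
F = F_att + ΣF_rep = (18.1036,-15.4024)
Δp = p'−p = (1.8104,-1.5402); α = Δx/Fx = (6119/3380) / (6119/338) = 1/10
check: Δy/Fy = (-2603/1690) / (-2603/169) = 1/10 ✓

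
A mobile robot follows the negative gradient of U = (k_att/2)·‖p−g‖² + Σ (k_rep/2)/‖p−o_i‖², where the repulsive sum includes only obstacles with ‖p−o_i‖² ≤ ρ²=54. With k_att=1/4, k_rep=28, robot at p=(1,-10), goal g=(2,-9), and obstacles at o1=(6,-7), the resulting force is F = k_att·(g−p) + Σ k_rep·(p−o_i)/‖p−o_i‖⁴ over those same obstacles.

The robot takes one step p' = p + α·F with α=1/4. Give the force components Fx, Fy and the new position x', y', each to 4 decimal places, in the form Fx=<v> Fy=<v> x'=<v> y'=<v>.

F_att = 1/4·(g−p) = 1/4·(1,1) = (0.2500,0.2500)
o1: d²=34 ≤ ρ²=54; F_rep = 28·(-5,-3)/34² = (-0.1211,-0.0727)
F = F_att + ΣF_rep = (0.1289,0.1773)
p' = p + 1/4·F = (1.0322,-9.9557)

Fx=0.1289 Fy=0.1773 x'=1.0322 y'=-9.9557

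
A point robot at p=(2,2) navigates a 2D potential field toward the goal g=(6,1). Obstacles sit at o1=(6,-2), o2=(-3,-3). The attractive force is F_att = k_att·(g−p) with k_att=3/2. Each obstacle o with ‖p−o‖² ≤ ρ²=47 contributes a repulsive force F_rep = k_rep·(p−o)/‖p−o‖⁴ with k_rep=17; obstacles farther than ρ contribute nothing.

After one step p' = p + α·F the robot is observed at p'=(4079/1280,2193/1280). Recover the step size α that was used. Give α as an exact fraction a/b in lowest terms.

F_att = 3/2·(g−p) = 3/2·(4,-1) = (6.0000,-1.5000)
o1: d²=32 ≤ ρ²=47; F_rep = 17·(-4,4)/32² = (-0.0664,0.0664)
o2: d²=50 > ρ²=47 → inactive
F = F_att + ΣF_rep = (5.9336,-1.4336)
Δp = p'−p = (1.1867,-0.2867); α = Δx/Fx = (1519/1280) / (1519/256) = 1/5
check: Δy/Fy = (-367/1280) / (-367/256) = 1/5 ✓

α = 1/5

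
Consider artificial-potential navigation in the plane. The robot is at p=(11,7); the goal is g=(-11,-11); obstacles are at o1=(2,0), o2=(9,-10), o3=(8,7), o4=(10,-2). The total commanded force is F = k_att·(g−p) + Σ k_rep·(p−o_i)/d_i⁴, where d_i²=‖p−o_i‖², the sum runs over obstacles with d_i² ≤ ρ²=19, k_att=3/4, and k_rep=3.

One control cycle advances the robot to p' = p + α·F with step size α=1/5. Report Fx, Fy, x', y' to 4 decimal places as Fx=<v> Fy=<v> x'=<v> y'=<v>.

Fx=-16.3889 Fy=-13.5000 x'=7.7222 y'=4.3000

F_att = 3/4·(g−p) = 3/4·(-22,-18) = (-16.5000,-13.5000)
o1: d²=130 > ρ²=19 → inactive
o2: d²=293 > ρ²=19 → inactive
o3: d²=9 ≤ ρ²=19; F_rep = 3·(3,0)/9² = (0.1111,0.0000)
o4: d²=82 > ρ²=19 → inactive
F = F_att + ΣF_rep = (-16.3889,-13.5000)
p' = p + 1/5·F = (7.7222,4.3000)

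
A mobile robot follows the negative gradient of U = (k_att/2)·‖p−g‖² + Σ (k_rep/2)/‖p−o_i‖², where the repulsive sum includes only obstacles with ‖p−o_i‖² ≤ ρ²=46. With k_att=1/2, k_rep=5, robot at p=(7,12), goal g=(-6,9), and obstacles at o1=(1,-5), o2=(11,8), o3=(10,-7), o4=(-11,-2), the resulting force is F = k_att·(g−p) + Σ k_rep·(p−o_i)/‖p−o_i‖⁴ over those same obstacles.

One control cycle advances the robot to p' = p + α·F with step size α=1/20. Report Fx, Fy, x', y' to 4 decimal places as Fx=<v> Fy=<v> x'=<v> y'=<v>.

F_att = 1/2·(g−p) = 1/2·(-13,-3) = (-6.5000,-1.5000)
o1: d²=325 > ρ²=46 → inactive
o2: d²=32 ≤ ρ²=46; F_rep = 5·(-4,4)/32² = (-0.0195,0.0195)
o3: d²=370 > ρ²=46 → inactive
o4: d²=520 > ρ²=46 → inactive
F = F_att + ΣF_rep = (-6.5195,-1.4805)
p' = p + 1/20·F = (6.6740,11.9260)

Fx=-6.5195 Fy=-1.4805 x'=6.6740 y'=11.9260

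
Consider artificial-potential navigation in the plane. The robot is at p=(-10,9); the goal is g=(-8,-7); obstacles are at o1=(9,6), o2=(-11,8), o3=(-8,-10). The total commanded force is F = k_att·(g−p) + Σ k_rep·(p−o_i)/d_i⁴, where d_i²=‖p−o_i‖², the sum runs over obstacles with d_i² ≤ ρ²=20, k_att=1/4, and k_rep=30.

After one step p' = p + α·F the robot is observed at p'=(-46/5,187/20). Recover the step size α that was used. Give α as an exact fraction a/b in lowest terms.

F_att = 1/4·(g−p) = 1/4·(2,-16) = (0.5000,-4.0000)
o1: d²=370 > ρ²=20 → inactive
o2: d²=2 ≤ ρ²=20; F_rep = 30·(1,1)/2² = (7.5000,7.5000)
o3: d²=365 > ρ²=20 → inactive
F = F_att + ΣF_rep = (8.0000,3.5000)
Δp = p'−p = (0.8000,0.3500); α = Δx/Fx = (4/5) / (8) = 1/10
check: Δy/Fy = (7/20) / (7/2) = 1/10 ✓

α = 1/10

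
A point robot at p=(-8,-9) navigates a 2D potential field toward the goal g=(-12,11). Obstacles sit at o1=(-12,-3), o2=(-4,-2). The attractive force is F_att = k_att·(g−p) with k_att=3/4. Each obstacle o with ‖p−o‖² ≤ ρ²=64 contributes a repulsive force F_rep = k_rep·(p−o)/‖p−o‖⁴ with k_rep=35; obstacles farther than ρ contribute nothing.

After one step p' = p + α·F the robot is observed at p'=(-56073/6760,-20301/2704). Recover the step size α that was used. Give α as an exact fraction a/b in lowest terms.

F_att = 3/4·(g−p) = 3/4·(-4,20) = (-3.0000,15.0000)
o1: d²=52 ≤ ρ²=64; F_rep = 35·(4,-6)/52² = (0.0518,-0.0777)
o2: d²=65 > ρ²=64 → inactive
F = F_att + ΣF_rep = (-2.9482,14.9223)
Δp = p'−p = (-0.2948,1.4922); α = Δx/Fx = (-1993/6760) / (-1993/676) = 1/10
check: Δy/Fy = (4035/2704) / (20175/1352) = 1/10 ✓

α = 1/10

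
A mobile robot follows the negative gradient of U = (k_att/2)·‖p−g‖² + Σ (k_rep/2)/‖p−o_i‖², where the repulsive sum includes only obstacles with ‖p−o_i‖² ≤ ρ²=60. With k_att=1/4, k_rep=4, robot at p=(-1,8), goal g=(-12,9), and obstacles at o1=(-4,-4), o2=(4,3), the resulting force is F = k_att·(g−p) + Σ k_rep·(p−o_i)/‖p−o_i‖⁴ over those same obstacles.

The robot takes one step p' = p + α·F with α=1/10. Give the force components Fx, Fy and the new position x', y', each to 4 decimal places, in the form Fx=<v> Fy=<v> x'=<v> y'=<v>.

F_att = 1/4·(g−p) = 1/4·(-11,1) = (-2.7500,0.2500)
o1: d²=153 > ρ²=60 → inactive
o2: d²=50 ≤ ρ²=60; F_rep = 4·(-5,5)/50² = (-0.0080,0.0080)
F = F_att + ΣF_rep = (-2.7580,0.2580)
p' = p + 1/10·F = (-1.2758,8.0258)

Fx=-2.7580 Fy=0.2580 x'=-1.2758 y'=8.0258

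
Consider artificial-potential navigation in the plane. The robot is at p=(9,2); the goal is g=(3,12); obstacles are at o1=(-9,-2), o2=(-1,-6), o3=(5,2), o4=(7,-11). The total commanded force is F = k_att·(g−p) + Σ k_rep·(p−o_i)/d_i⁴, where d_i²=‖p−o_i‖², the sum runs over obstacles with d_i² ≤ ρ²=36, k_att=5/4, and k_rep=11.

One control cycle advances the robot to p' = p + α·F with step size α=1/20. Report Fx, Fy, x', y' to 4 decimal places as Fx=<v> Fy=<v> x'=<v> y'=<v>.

F_att = 5/4·(g−p) = 5/4·(-6,10) = (-7.5000,12.5000)
o1: d²=340 > ρ²=36 → inactive
o2: d²=164 > ρ²=36 → inactive
o3: d²=16 ≤ ρ²=36; F_rep = 11·(4,0)/16² = (0.1719,0.0000)
o4: d²=173 > ρ²=36 → inactive
F = F_att + ΣF_rep = (-7.3281,12.5000)
p' = p + 1/20·F = (8.6336,2.6250)

Fx=-7.3281 Fy=12.5000 x'=8.6336 y'=2.6250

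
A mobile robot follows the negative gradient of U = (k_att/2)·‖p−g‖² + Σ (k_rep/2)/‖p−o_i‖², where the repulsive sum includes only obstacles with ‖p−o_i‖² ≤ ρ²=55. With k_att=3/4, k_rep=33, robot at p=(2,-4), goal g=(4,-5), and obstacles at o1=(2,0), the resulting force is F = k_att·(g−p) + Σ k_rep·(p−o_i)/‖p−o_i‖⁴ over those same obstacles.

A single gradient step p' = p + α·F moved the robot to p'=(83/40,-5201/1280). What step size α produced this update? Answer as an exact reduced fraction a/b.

F_att = 3/4·(g−p) = 3/4·(2,-1) = (1.5000,-0.7500)
o1: d²=16 ≤ ρ²=55; F_rep = 33·(0,-4)/16² = (0.0000,-0.5156)
F = F_att + ΣF_rep = (1.5000,-1.2656)
Δp = p'−p = (0.0750,-0.0633); α = Δx/Fx = (3/40) / (3/2) = 1/20
check: Δy/Fy = (-81/1280) / (-81/64) = 1/20 ✓

α = 1/20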